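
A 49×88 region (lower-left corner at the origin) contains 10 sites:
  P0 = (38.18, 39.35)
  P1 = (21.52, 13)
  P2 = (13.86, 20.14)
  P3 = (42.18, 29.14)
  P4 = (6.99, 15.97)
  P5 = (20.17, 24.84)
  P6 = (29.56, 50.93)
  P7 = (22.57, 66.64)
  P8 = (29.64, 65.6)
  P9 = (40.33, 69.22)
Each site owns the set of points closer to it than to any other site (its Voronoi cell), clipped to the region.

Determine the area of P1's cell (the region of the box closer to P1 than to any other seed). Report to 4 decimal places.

Area of P1's cell: 516.9975

1. box [0,49]×[0,88]: [(0, 0) (49, 0) (49, 88) (0, 88)]
2. ⊥bis P1·P0 via (29.85,26.175): [(0, 45.0479) (0, 0) (49, 0) (49, 14.0673)]  |A|=1448.3215
3. ⊥bis P1·P2 via (17.69,16.57): [(27.8322, 27.4508) (2.2449, 0) (49, 0) (49, 14.0673)]  |A|=790.6198
4. ⊥bis P1·P3 via (31.85,21.07): [(27.3061, 26.8864) (2.2449, 0) (48.3103, 0)]  |A|=619.2676
5. ⊥bis P1·P4 via (14.255,14.485): [(27.3061, 26.8864) (13.836, 12.4354) (11.2942, 0) (48.3103, 0)]  |A|=563.0016
6. ⊥bis P1·P5 via (20.845,18.92): [(32.4922, 20.248) (19.7658, 18.7969) (13.836, 12.4354) (11.2942, 0) (48.3103, 0)]  |A|=516.9975
7. ⊥bis P1·P6 via (25.54,31.965): [(32.4922, 20.248) (19.7658, 18.7969) (13.836, 12.4354) (11.2942, 0) (48.3103, 0)]  |A|=516.9975
8. ⊥bis P1·P7 via (22.045,39.82): [(32.4922, 20.248) (19.7658, 18.7969) (13.836, 12.4354) (11.2942, 0) (48.3103, 0)]  |A|=516.9975
9. ⊥bis P1·P8 via (25.58,39.3): [(32.4922, 20.248) (19.7658, 18.7969) (13.836, 12.4354) (11.2942, 0) (48.3103, 0)]  |A|=516.9975
10. ⊥bis P1·P9 via (30.925,41.11): [(32.4922, 20.248) (19.7658, 18.7969) (13.836, 12.4354) (11.2942, 0) (48.3103, 0)]  |A|=516.9975
11. canonical 5-gon: [(32.4922, 20.248) (19.7658, 18.7969) (13.836, 12.4354) (11.2942, 0) (48.3103, 0)]
12. shoelace: 516.9975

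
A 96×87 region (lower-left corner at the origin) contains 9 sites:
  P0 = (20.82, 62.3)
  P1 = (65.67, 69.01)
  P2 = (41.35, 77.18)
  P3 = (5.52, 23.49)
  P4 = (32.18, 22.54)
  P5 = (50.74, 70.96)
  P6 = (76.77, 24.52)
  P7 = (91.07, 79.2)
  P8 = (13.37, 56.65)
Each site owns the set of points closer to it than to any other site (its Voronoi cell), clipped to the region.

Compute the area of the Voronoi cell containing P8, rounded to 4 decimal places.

Area of P8's cell: 660.3122

1. box [0,96]×[0,87]: [(0, 0) (96, 0) (96, 87) (0, 87)]
2. ⊥bis P8·P0 via (17.095,59.475): [(0, 82.0162) (0, 0) (62.2002, 0)]  |A|=2550.7119
3. ⊥bis P8·P1 via (39.52,62.83): [(50.8233, 15.0014) (0, 82.0162) (0, 0) (54.3685, 0)]  |A|=2491.9688
4. ⊥bis P8·P2 via (27.36,66.915): [(50.8233, 15.0014) (0, 82.0162) (0, 0) (54.3685, 0)]  |A|=2491.9688
5. ⊥bis P8·P3 via (9.445,40.07): [(36.7058, 33.6165) (0, 82.0162) (0, 42.3059)]  |A|=728.7984
6. ⊥bis P8·P4 via (22.775,39.595): [(19.374, 37.7195) (29.4008, 43.2488) (0, 82.0162) (0, 42.3059)]  |A|=660.3122
7. ⊥bis P8·P5 via (32.055,63.805): [(19.374, 37.7195) (29.4008, 43.2488) (0, 82.0162) (0, 42.3059)]  |A|=660.3122
8. ⊥bis P8·P6 via (45.07,40.585): [(19.374, 37.7195) (29.4008, 43.2488) (0, 82.0162) (0, 42.3059)]  |A|=660.3122
9. ⊥bis P8·P7 via (52.22,67.925): [(19.374, 37.7195) (29.4008, 43.2488) (0, 82.0162) (0, 42.3059)]  |A|=660.3122
10. canonical 4-gon: [(19.374, 37.7195) (29.4008, 43.2488) (0, 82.0162) (0, 42.3059)]
11. shoelace: 660.3122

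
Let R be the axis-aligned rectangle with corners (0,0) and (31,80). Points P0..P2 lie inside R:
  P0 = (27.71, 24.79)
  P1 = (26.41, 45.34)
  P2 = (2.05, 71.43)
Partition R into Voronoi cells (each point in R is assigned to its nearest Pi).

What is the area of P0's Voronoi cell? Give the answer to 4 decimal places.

Area of P0's cell: 1064.3450

1. box [0,31]×[0,80]: [(0, 0) (31, 0) (31, 80) (0, 80)]
2. ⊥bis P0·P1 via (27.06,35.065): [(0, 33.3532) (0, 0) (31, 0) (31, 35.3142)]  |A|=1064.345
3. ⊥bis P0·P2 via (14.88,48.11): [(0, 33.3532) (0, 0) (31, 0) (31, 35.3142)]  |A|=1064.345
4. canonical 4-gon: [(0, 33.3532) (0, 0) (31, 0) (31, 35.3142)]
5. shoelace: 1064.345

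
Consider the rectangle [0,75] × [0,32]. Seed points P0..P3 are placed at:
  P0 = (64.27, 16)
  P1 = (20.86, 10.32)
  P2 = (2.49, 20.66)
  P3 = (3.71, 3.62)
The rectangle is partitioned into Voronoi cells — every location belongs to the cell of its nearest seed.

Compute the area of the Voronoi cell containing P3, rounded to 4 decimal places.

Area of P3's cell: 154.8522

1. box [0,75]×[0,32]: [(0, 0) (75, 0) (75, 32) (0, 32)]
2. ⊥bis P3·P0 via (33.99,9.81): [(0, 0) (35.9954, 0) (29.4538, 32) (0, 32)]  |A|=1047.1874
3. ⊥bis P3·P1 via (12.285,6.97): [(0, 0) (15.008, 0) (2.5065, 32) (0, 32)]  |A|=280.2318
4. ⊥bis P3·P2 via (3.1,12.14): [(0, 11.9181) (0, 0) (15.008, 0) (10.0703, 12.639)]  |A|=154.8522
5. canonical 4-gon: [(0, 11.9181) (0, 0) (15.008, 0) (10.0703, 12.639)]
6. shoelace: 154.8522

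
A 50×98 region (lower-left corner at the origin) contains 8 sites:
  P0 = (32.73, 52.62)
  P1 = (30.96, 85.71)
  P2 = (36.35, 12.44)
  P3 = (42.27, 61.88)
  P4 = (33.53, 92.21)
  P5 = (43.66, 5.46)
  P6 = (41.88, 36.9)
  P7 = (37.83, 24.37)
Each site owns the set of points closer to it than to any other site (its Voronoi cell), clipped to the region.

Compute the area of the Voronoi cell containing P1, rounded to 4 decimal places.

Area of P1's cell: 1014.8817

1. box [0,50]×[0,98]: [(0, 0) (50, 0) (50, 98) (0, 98)]
2. ⊥bis P1·P0 via (31.845,69.165): [(0, 67.4616) (50, 70.1361) (50, 98) (0, 98)]  |A|=1460.0571
3. ⊥bis P1·P2 via (33.655,49.075): [(0, 67.4616) (50, 70.1361) (50, 98) (0, 98)]  |A|=1460.0571
4. ⊥bis P1·P3 via (36.615,73.795): [(0, 67.4616) (26.2264, 68.8645) (50, 80.1477) (50, 98) (0, 98)]  |A|=1341.0518
5. ⊥bis P1·P4 via (32.245,88.96): [(0, 67.4616) (26.2264, 68.8645) (50, 80.1477) (50, 81.9399) (9.3812, 98) (0, 98)]  |A|=1014.8817
6. ⊥bis P1·P5 via (37.31,45.585): [(0, 67.4616) (26.2264, 68.8645) (50, 80.1477) (50, 81.9399) (9.3812, 98) (0, 98)]  |A|=1014.8817
7. ⊥bis P1·P6 via (36.42,61.305): [(0, 67.4616) (26.2264, 68.8645) (50, 80.1477) (50, 81.9399) (9.3812, 98) (0, 98)]  |A|=1014.8817
8. ⊥bis P1·P7 via (34.395,55.04): [(0, 67.4616) (26.2264, 68.8645) (50, 80.1477) (50, 81.9399) (9.3812, 98) (0, 98)]  |A|=1014.8817
9. canonical 6-gon: [(0, 67.4616) (26.2264, 68.8645) (50, 80.1477) (50, 81.9399) (9.3812, 98) (0, 98)]
10. shoelace: 1014.8817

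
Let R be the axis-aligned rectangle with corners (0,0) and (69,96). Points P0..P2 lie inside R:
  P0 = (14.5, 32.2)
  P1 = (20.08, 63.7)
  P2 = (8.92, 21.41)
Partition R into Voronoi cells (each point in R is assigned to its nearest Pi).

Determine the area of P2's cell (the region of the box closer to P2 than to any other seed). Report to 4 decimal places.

1. box [0,69]×[0,96]: [(0, 0) (69, 0) (69, 96) (0, 96)]
2. ⊥bis P2·P0 via (11.71,26.805): [(0, 32.8608) (0, 0) (63.5426, 0)]  |A|=1044.0296
3. ⊥bis P2·P1 via (14.5,42.555): [(0, 32.8608) (0, 0) (63.5426, 0)]  |A|=1044.0296
4. canonical 3-gon: [(0, 32.8608) (0, 0) (63.5426, 0)]
5. shoelace: 1044.0296

Area of P2's cell: 1044.0296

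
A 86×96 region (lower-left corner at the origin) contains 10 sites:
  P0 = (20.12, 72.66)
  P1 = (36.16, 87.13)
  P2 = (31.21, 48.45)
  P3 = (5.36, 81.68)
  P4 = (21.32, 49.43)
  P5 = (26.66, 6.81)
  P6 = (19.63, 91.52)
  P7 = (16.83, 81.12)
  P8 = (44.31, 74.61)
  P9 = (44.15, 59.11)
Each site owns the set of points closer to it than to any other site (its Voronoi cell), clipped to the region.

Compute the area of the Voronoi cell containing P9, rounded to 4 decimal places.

Area of P9's cell: 1850.5431

1. box [0,86]×[0,96]: [(0, 0) (86, 0) (86, 96) (0, 96)]
2. ⊥bis P9·P0 via (32.135,65.885): [(0, 8.8958) (0, 0) (86, 0) (86, 96) (49.1162, 96)]  |A|=6116.8856
3. ⊥bis P9·P1 via (40.155,73.12): [(35.4597, 71.7811) (0, 8.8958) (0, 0) (86, 0) (86, 86.1929)]  |A|=5422.4155
4. ⊥bis P9·P2 via (37.68,53.78): [(35.4597, 71.7811) (30.3361, 62.6947) (81.9841, 0) (86, 0) (86, 86.1929)]  |A|=2717.5007
5. ⊥bis P9·P3 via (24.755,70.395): [(35.4597, 71.7811) (30.3361, 62.6947) (81.9841, 0) (86, 0) (86, 86.1929)]  |A|=2717.5007
6. ⊥bis P9·P4 via (32.735,54.27): [(35.4597, 71.7811) (30.3361, 62.6947) (81.9841, 0) (86, 0) (86, 86.1929)]  |A|=2717.5007
7. ⊥bis P9·P5 via (35.405,32.96): [(35.4597, 71.7811) (30.3361, 62.6947) (62.2185, 23.9931) (86, 16.0402) (86, 86.1929)]  |A|=2478.5938
8. ⊥bis P9·P6 via (31.89,75.315): [(35.4597, 71.7811) (30.3361, 62.6947) (62.2185, 23.9931) (86, 16.0402) (86, 86.1929)]  |A|=2478.5938
9. ⊥bis P9·P7 via (30.49,70.115): [(35.4597, 71.7811) (30.3361, 62.6947) (62.2185, 23.9931) (86, 16.0402) (86, 86.1929)]  |A|=2478.5938
10. ⊥bis P9·P8 via (44.23,66.86): [(32.7516, 66.9785) (30.3361, 62.6947) (62.2185, 23.9931) (86, 16.0402) (86, 66.4288)]  |A|=1850.5431
11. canonical 5-gon: [(32.7516, 66.9785) (30.3361, 62.6947) (62.2185, 23.9931) (86, 16.0402) (86, 66.4288)]
12. shoelace: 1850.5431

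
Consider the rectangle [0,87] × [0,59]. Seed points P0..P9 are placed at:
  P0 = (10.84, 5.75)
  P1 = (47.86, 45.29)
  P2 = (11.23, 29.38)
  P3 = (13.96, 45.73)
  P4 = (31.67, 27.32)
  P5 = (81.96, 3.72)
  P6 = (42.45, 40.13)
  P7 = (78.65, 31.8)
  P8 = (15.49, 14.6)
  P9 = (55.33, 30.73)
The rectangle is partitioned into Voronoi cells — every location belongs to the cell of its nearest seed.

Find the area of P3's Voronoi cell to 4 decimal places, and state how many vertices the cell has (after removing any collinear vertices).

Area of P3's cell: 616.6963 (6 vertices)

1. box [0,87]×[0,59]: [(0, 0) (87, 0) (87, 59) (0, 59)]
2. ⊥bis P3·P0 via (12.4,25.74): [(0, 26.7077) (87, 19.9183) (87, 59) (0, 59)]  |A|=3104.7702
3. ⊥bis P3·P1 via (30.91,45.51): [(0, 26.7077) (30.6349, 24.317) (31.0851, 59) (0, 59)]  |A|=1033.6991
4. ⊥bis P3·P2 via (12.595,37.555): [(0, 39.658) (30.7674, 34.5207) (31.0851, 59) (0, 59)]  |A|=678.0213
5. ⊥bis P3·P4 via (22.815,36.525): [(0, 39.658) (22.2158, 35.9486) (30.8943, 44.2971) (31.0851, 59) (0, 59)]  |A|=636.1292
6. ⊥bis P3·P5 via (47.96,24.725): [(0, 39.658) (22.2158, 35.9486) (30.8943, 44.2971) (31.0851, 59) (0, 59)]  |A|=636.1292
7. ⊥bis P3·P6 via (28.205,42.93): [(0, 39.658) (22.2158, 35.9486) (27.9093, 41.4256) (31.0654, 57.4822) (31.0851, 59) (0, 59)]  |A|=616.6963
8. ⊥bis P3·P7 via (46.305,38.765): [(0, 39.658) (22.2158, 35.9486) (27.9093, 41.4256) (31.0654, 57.4822) (31.0851, 59) (0, 59)]  |A|=616.6963
9. ⊥bis P3·P8 via (14.725,30.165): [(0, 39.658) (22.2158, 35.9486) (27.9093, 41.4256) (31.0654, 57.4822) (31.0851, 59) (0, 59)]  |A|=616.6963
10. ⊥bis P3·P9 via (34.645,38.23): [(0, 39.658) (22.2158, 35.9486) (27.9093, 41.4256) (31.0654, 57.4822) (31.0851, 59) (0, 59)]  |A|=616.6963
11. canonical 6-gon: [(0, 39.658) (22.2158, 35.9486) (27.9093, 41.4256) (31.0654, 57.4822) (31.0851, 59) (0, 59)]
12. shoelace: 616.6963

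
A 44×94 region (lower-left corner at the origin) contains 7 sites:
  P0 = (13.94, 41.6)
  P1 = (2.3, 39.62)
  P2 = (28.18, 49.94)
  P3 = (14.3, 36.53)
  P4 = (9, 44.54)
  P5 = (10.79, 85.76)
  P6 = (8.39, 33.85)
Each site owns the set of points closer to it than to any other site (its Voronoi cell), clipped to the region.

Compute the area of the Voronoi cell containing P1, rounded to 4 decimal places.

Area of P1's cell: 72.1818

1. box [0,44]×[0,94]: [(0, 0) (44, 0) (44, 94) (0, 94)]
2. ⊥bis P1·P0 via (8.12,40.61): [(0, 88.3458) (0, 0) (15.0279, 0)]  |A|=663.825
3. ⊥bis P1·P2 via (15.24,44.78): [(1.5863, 79.02) (0, 82.9981) (0, 0) (15.0279, 0)]  |A|=659.5834
4. ⊥bis P1·P3 via (8.3,38.075): [(8.4513, 38.6625) (1.5863, 79.02) (0, 82.9981) (0, 5.842)]  |A|=344.3896
5. ⊥bis P1·P4 via (5.65,42.08): [(8.3755, 38.3684) (0, 49.7741) (0, 5.842)]  |A|=183.9777
6. ⊥bis P1·P5 via (6.545,62.69): [(8.3755, 38.3684) (0, 49.7741) (0, 5.842)]  |A|=183.9777
7. ⊥bis P1·P6 via (5.345,36.735): [(7.728, 39.2502) (0, 49.7741) (0, 31.0936)]  |A|=72.1818
8. canonical 3-gon: [(7.728, 39.2502) (0, 49.7741) (0, 31.0936)]
9. shoelace: 72.1818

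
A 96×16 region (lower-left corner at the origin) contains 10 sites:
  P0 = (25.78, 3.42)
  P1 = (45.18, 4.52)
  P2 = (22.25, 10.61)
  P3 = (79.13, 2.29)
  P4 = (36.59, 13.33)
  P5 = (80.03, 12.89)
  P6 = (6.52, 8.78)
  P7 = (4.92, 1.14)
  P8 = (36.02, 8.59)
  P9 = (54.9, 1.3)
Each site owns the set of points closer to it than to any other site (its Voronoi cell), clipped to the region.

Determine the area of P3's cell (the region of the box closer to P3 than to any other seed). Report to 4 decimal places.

1. box [0,96]×[0,16]: [(0, 0) (96, 0) (96, 16) (0, 16)]
2. ⊥bis P3·P0 via (52.455,2.855): [(52.3945, 0) (96, 0) (96, 16) (52.7334, 16)]  |A|=694.9764
3. ⊥bis P3·P1 via (62.155,3.405): [(61.9313, 0) (96, 0) (96, 16) (62.9823, 16)]  |A|=536.6909
4. ⊥bis P3·P2 via (50.69,6.45): [(61.9313, 0) (96, 0) (96, 16) (62.9823, 16)]  |A|=536.6909
5. ⊥bis P3·P4 via (57.86,7.81): [(61.9313, 0) (96, 0) (96, 16) (62.9823, 16)]  |A|=536.6909
6. ⊥bis P3·P5 via (79.58,7.59): [(62.525, 9.0381) (61.9313, 0) (96, 0) (96, 6.1958)]  |A|=257.6604
7. ⊥bis P3·P6 via (42.825,5.535): [(62.525, 9.0381) (61.9313, 0) (96, 0) (96, 6.1958)]  |A|=257.6604
8. ⊥bis P3·P7 via (42.025,1.715): [(62.525, 9.0381) (61.9313, 0) (96, 0) (96, 6.1958)]  |A|=257.6604
9. ⊥bis P3·P8 via (57.575,5.44): [(62.525, 9.0381) (61.9313, 0) (96, 0) (96, 6.1958)]  |A|=257.6604
10. ⊥bis P3·P9 via (67.015,1.795): [(66.7337, 8.6807) (67.0883, 0) (96, 0) (96, 6.1958)]  |A|=216.152
11. canonical 4-gon: [(66.7337, 8.6807) (67.0883, 0) (96, 0) (96, 6.1958)]
12. shoelace: 216.152

Area of P3's cell: 216.1520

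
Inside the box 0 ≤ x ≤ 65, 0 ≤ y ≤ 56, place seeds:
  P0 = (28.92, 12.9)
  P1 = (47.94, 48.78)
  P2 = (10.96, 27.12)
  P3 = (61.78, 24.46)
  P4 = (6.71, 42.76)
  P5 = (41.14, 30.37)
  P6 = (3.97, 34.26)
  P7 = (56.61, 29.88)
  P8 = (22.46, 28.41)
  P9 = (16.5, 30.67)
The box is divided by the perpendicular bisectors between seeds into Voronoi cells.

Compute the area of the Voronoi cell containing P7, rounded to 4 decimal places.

Area of P7's cell: 267.0276

1. box [0,65]×[0,56]: [(0, 0) (65, 0) (65, 56) (0, 56)]
2. ⊥bis P7·P0 via (42.765,21.39): [(55.8817, 0) (65, 0) (65, 56) (21.5415, 56)]  |A|=1472.1487
3. ⊥bis P7·P1 via (52.275,39.33): [(36.267, 31.9866) (55.8817, 0) (65, 0) (65, 45.1673)]  |A|=794.7289
4. ⊥bis P7·P2 via (33.785,28.5): [(36.267, 31.9866) (55.8817, 0) (65, 0) (65, 45.1673)]  |A|=794.7289
5. ⊥bis P7·P3 via (59.195,27.17): [(36.267, 31.9866) (46.5923, 15.1486) (65, 32.7072) (65, 45.1673)]  |A|=424.6321
6. ⊥bis P7·P4 via (31.66,36.32): [(36.267, 31.9866) (46.5923, 15.1486) (65, 32.7072) (65, 45.1673)]  |A|=424.6321
7. ⊥bis P7·P5 via (48.875,30.125): [(49.1207, 37.883) (48.457, 16.9273) (65, 32.7072) (65, 45.1673)]  |A|=267.0276
8. ⊥bis P7·P6 via (30.29,32.07): [(49.1207, 37.883) (48.457, 16.9273) (65, 32.7072) (65, 45.1673)]  |A|=267.0276
9. ⊥bis P7·P8 via (39.535,29.145): [(49.1207, 37.883) (48.457, 16.9273) (65, 32.7072) (65, 45.1673)]  |A|=267.0276
10. ⊥bis P7·P9 via (36.555,30.275): [(49.1207, 37.883) (48.457, 16.9273) (65, 32.7072) (65, 45.1673)]  |A|=267.0276
11. canonical 4-gon: [(49.1207, 37.883) (48.457, 16.9273) (65, 32.7072) (65, 45.1673)]
12. shoelace: 267.0276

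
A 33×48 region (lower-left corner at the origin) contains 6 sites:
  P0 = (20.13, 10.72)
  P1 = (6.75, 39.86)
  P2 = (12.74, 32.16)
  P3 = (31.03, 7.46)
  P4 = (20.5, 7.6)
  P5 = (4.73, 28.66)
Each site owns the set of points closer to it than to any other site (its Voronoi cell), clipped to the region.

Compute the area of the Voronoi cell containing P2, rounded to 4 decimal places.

1. box [0,33]×[0,48]: [(0, 0) (33, 0) (33, 48) (0, 48)]
2. ⊥bis P2·P0 via (16.435,21.44): [(0, 15.7751) (33, 27.1497) (33, 48) (0, 48)]  |A|=875.7407
3. ⊥bis P2·P1 via (9.745,36.01): [(0, 28.4291) (0, 15.7751) (33, 27.1497) (33, 48) (25.1579, 48)]  |A|=629.5603
4. ⊥bis P2·P3 via (21.885,19.81): [(0, 28.4291) (0, 15.7751) (30.7493, 26.3739) (33, 28.0405) (33, 48) (25.1579, 48)]  |A|=628.5579
5. ⊥bis P2·P4 via (16.62,19.88): [(0, 28.4291) (0, 15.7751) (30.7493, 26.3739) (33, 28.0405) (33, 48) (25.1579, 48)]  |A|=628.5579
6. ⊥bis P2·P5 via (8.735,30.41): [(7.165, 34.003) (13.1493, 20.3075) (30.7493, 26.3739) (33, 28.0405) (33, 48) (25.1579, 48)]  |A|=479.6199
7. canonical 6-gon: [(7.165, 34.003) (13.1493, 20.3075) (30.7493, 26.3739) (33, 28.0405) (33, 48) (25.1579, 48)]
8. shoelace: 479.6199

Area of P2's cell: 479.6199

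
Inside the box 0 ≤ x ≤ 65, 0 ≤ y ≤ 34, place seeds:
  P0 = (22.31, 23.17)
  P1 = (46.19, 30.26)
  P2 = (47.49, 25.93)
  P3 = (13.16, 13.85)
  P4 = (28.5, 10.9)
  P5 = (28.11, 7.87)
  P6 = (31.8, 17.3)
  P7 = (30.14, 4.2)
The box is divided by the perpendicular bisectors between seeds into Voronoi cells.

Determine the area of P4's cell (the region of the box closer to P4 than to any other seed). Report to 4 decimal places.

1. box [0,65]×[0,34]: [(0, 0) (65, 0) (65, 34) (0, 34)]
2. ⊥bis P4·P0 via (25.405,17.035): [(0, 4.2186) (0, 0) (65, 0) (65, 34) (59.0335, 34)]  |A|=1330.9502
3. ⊥bis P4·P1 via (37.345,20.58): [(35.5974, 22.1769) (0, 4.2186) (0, 0) (59.8678, 0)]  |A|=738.9266
4. ⊥bis P4·P2 via (37.995,18.415): [(35.183, 21.9678) (0, 4.2186) (0, 0) (52.5699, 0)]  |A|=651.6358
5. ⊥bis P4·P3 via (20.83,12.375): [(35.183, 21.9678) (21.3309, 14.9797) (18.4502, 0) (52.5699, 0)]  |A|=468.4532
6. ⊥bis P4·P5 via (28.305,9.385): [(47.0517, 6.9721) (35.183, 21.9678) (21.3309, 14.9797) (20.4494, 10.3961)]  |A|=207.808
7. ⊥bis P4·P6 via (30.15,14.1): [(42.95, 7.5) (24.9263, 16.7935) (21.3309, 14.9797) (20.4494, 10.3961)]  |A|=85.8954
8. ⊥bis P4·P7 via (29.32,7.55): [(33.8833, 8.667) (38.4967, 9.7962) (24.9263, 16.7935) (21.3309, 14.9797) (20.4494, 10.3961)]  |A|=78.0843
9. canonical 5-gon: [(33.8833, 8.667) (38.4967, 9.7962) (24.9263, 16.7935) (21.3309, 14.9797) (20.4494, 10.3961)]
10. shoelace: 78.0843

Area of P4's cell: 78.0843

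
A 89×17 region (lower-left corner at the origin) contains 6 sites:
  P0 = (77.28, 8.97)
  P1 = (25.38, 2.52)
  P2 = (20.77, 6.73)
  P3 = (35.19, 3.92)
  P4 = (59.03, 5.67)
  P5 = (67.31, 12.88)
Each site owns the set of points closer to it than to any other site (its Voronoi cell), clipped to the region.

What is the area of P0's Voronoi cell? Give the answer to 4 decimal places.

1. box [0,89]×[0,17]: [(0, 0) (89, 0) (89, 17) (0, 17)]
2. ⊥bis P0·P1 via (51.33,5.745): [(52.044, 0) (89, 0) (89, 17) (49.9313, 17)]  |A|=646.2105
3. ⊥bis P0·P2 via (49.025,7.85): [(52.044, 0) (89, 0) (89, 17) (49.9313, 17)]  |A|=646.2105
4. ⊥bis P0·P3 via (56.235,6.445): [(57.0083, 0) (89, 0) (89, 17) (54.9686, 17)]  |A|=561.1965
5. ⊥bis P0·P4 via (68.155,7.32): [(69.4786, 0) (89, 0) (89, 17) (66.4046, 17)]  |A|=357.9923
6. ⊥bis P0·P5 via (72.295,10.925): [(69.0153, 2.5622) (69.4786, 0) (89, 0) (89, 17) (74.6775, 17)]  |A|=298.2716
7. canonical 5-gon: [(69.0153, 2.5622) (69.4786, 0) (89, 0) (89, 17) (74.6775, 17)]
8. shoelace: 298.2716

Area of P0's cell: 298.2716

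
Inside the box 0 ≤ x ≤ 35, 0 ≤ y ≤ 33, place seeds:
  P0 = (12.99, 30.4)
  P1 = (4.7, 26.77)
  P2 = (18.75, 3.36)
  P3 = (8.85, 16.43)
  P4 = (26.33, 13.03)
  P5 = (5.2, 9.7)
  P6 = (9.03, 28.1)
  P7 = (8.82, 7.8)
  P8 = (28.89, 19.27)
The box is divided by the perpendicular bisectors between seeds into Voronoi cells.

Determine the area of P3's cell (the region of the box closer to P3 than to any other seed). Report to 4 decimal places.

Area of P3's cell: 145.2020

1. box [0,35]×[0,33]: [(0, 0) (35, 0) (35, 33) (0, 33)]
2. ⊥bis P3·P0 via (10.92,23.415): [(0, 26.6511) (0, 0) (35, 0) (35, 16.2789)]  |A|=751.2758
3. ⊥bis P3·P1 via (6.775,21.6): [(11.137, 23.3507) (0, 18.8808) (0, 0) (35, 0) (35, 16.2789)]  |A|=708.0069
4. ⊥bis P3·P2 via (13.8,9.895): [(25.8197, 18.9995) (11.137, 23.3507) (0, 18.8808) (0, 0) (0.7366, 0)]  |A|=307.7913
5. ⊥bis P3·P4 via (17.59,14.73): [(17.1419, 12.4264) (18.8237, 21.0727) (11.137, 23.3507) (0, 18.8808) (0, 0) (0.7366, 0)]  |A|=275.8028
6. ⊥bis P3·P5 via (7.025,13.065): [(13.4119, 9.6011) (17.1419, 12.4264) (18.8237, 21.0727) (11.137, 23.3507) (0, 18.8808) (0, 16.875)]  |A|=159.1036
7. ⊥bis P3·P6 via (8.94,22.265): [(13.4119, 9.6011) (17.1419, 12.4264) (18.8237, 21.0727) (15.1223, 22.1696) (8.4507, 22.2725) (0, 18.8808) (0, 16.875)]  |A|=155.3689
8. ⊥bis P3·P7 via (8.835,12.115): [(8.7763, 12.1152) (16.6948, 12.0877) (17.1419, 12.4264) (18.8237, 21.0727) (15.1223, 22.1696) (8.4507, 22.2725) (0, 18.8808) (0, 16.875)]  |A|=145.4785
9. ⊥bis P3·P8 via (18.87,17.85): [(8.7763, 12.1152) (16.6948, 12.0877) (17.1419, 12.4264) (18.5863, 19.852) (18.3953, 21.1997) (15.1223, 22.1696) (8.4507, 22.2725) (0, 18.8808) (0, 16.875)]  |A|=145.202
10. canonical 9-gon: [(8.7763, 12.1152) (16.6948, 12.0877) (17.1419, 12.4264) (18.5863, 19.852) (18.3953, 21.1997) (15.1223, 22.1696) (8.4507, 22.2725) (0, 18.8808) (0, 16.875)]
11. shoelace: 145.202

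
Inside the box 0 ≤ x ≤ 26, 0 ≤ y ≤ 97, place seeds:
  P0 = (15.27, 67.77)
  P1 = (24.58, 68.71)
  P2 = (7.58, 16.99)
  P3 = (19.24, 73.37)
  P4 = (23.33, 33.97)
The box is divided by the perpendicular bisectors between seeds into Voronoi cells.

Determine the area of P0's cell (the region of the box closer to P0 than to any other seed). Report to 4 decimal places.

Area of P0's cell: 554.5067

1. box [0,26]×[0,97]: [(0, 0) (26, 0) (26, 97) (0, 97)]
2. ⊥bis P0·P1 via (19.925,68.24): [(0, 0) (26, 0) (26, 8.0716) (17.0212, 97) (0, 97)]  |A|=2122.765
3. ⊥bis P0·P2 via (11.425,42.38): [(0, 44.1102) (22.7085, 40.6713) (17.0212, 97) (0, 97)]  |A|=1079.9164
4. ⊥bis P0·P3 via (17.255,70.57): [(0, 82.8026) (0, 44.1102) (22.7085, 40.6713) (19.8775, 68.7109)]  |A|=698.0544
5. ⊥bis P0·P4 via (19.3,50.87): [(0, 82.8026) (0, 46.2677) (21.6229, 51.4239) (19.8775, 68.7109)]  |A|=554.5067
6. canonical 4-gon: [(0, 82.8026) (0, 46.2677) (21.6229, 51.4239) (19.8775, 68.7109)]
7. shoelace: 554.5067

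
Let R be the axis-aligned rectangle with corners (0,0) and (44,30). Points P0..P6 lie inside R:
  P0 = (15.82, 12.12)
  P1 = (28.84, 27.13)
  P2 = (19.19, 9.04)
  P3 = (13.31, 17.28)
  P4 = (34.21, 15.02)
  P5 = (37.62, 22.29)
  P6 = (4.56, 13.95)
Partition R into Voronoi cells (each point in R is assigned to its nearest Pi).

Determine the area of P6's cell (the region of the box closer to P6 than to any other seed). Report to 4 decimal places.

1. box [0,44]×[0,30]: [(0, 0) (44, 0) (44, 30) (0, 30)]
2. ⊥bis P6·P0 via (10.19,13.035): [(0, 0) (8.0715, 0) (12.9472, 30) (0, 30)]  |A|=315.2807
3. ⊥bis P6·P1 via (16.7,20.54): [(0, 0) (8.0715, 0) (12.6287, 28.0401) (11.5648, 30) (0, 30)]  |A|=313.926
4. ⊥bis P6·P2 via (11.875,11.495): [(0, 0) (8.0171, 0) (8.1226, 0.3142) (12.6287, 28.0401) (11.5648, 30) (0, 30)]  |A|=313.9175
5. ⊥bis P6·P3 via (8.935,15.615): [(0, 0) (8.0171, 0) (8.1226, 0.3142) (10.1083, 12.5321) (3.4605, 30) (0, 30)]  |A|=232.4157
6. ⊥bis P6·P4 via (19.385,14.485): [(0, 0) (8.0171, 0) (8.1226, 0.3142) (10.1083, 12.5321) (3.4605, 30) (0, 30)]  |A|=232.4157
7. ⊥bis P6·P5 via (21.09,18.12): [(0, 0) (8.0171, 0) (8.1226, 0.3142) (10.1083, 12.5321) (3.4605, 30) (0, 30)]  |A|=232.4157
8. canonical 6-gon: [(0, 0) (8.0171, 0) (8.1226, 0.3142) (10.1083, 12.5321) (3.4605, 30) (0, 30)]
9. shoelace: 232.4157

Area of P6's cell: 232.4157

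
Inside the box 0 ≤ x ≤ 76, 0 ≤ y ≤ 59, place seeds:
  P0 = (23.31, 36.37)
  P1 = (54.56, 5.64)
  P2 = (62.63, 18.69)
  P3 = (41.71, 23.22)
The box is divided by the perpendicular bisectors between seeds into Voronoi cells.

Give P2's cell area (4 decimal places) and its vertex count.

Area of P2's cell: 1042.4837 (4 vertices)

1. box [0,76]×[0,59]: [(0, 0) (76, 0) (76, 59) (0, 59)]
2. ⊥bis P2·P0 via (42.97,27.53): [(30.5913, 0) (76, 0) (76, 59) (57.1203, 59)]  |A|=1896.5079
3. ⊥bis P2·P1 via (58.595,12.165): [(40.9637, 23.068) (76, 1.4019) (76, 59) (57.1203, 59)]  |A|=1348.2044
4. ⊥bis P2·P3 via (52.17,20.955): [(51.2501, 16.707) (76, 1.4019) (76, 59) (60.4082, 59)]  |A|=1042.4837
5. canonical 4-gon: [(51.2501, 16.707) (76, 1.4019) (76, 59) (60.4082, 59)]
6. shoelace: 1042.4837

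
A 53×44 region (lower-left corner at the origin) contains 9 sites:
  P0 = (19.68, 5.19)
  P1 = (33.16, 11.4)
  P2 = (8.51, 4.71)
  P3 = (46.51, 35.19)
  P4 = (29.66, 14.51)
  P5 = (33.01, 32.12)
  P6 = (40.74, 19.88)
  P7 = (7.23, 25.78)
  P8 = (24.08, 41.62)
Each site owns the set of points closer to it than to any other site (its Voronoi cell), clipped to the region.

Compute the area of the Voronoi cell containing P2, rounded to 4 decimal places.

Area of P2's cell: 212.2592

1. box [0,53]×[0,44]: [(0, 0) (53, 0) (53, 44) (0, 44)]
2. ⊥bis P2·P0 via (14.095,4.95): [(0, 0) (14.3077, 0) (12.4169, 44) (0, 44)]  |A|=587.9422
3. ⊥bis P2·P1 via (20.835,8.055): [(0, 0) (14.3077, 0) (12.6685, 38.1452) (11.0795, 44) (0, 44)]  |A|=584.0272
4. ⊥bis P2·P3 via (27.51,19.95): [(0, 0) (14.3077, 0) (12.6685, 38.1452) (12.5422, 38.6106) (8.2194, 44) (0, 44)]  |A|=576.3199
5. ⊥bis P2·P4 via (19.085,9.61): [(0, 0) (14.3077, 0) (13.3642, 21.9564) (3.1502, 44) (0, 44)]  |A|=485.8058
6. ⊥bis P2·P5 via (20.76,18.415): [(0, 36.971) (0, 0) (14.3077, 0) (13.3642, 21.9564) (10.9367, 27.1954)]  |A|=420.9004
7. ⊥bis P2·P6 via (24.625,12.295): [(0, 36.971) (0, 0) (14.3077, 0) (13.3642, 21.9564) (10.9367, 27.1954)]  |A|=420.9004
8. ⊥bis P2·P7 via (7.87,15.245): [(0, 14.7669) (0, 0) (14.3077, 0) (13.6375, 15.5954)]  |A|=212.2592
9. ⊥bis P2·P8 via (16.295,23.165): [(0, 14.7669) (0, 0) (14.3077, 0) (13.6375, 15.5954)]  |A|=212.2592
10. canonical 4-gon: [(0, 14.7669) (0, 0) (14.3077, 0) (13.6375, 15.5954)]
11. shoelace: 212.2592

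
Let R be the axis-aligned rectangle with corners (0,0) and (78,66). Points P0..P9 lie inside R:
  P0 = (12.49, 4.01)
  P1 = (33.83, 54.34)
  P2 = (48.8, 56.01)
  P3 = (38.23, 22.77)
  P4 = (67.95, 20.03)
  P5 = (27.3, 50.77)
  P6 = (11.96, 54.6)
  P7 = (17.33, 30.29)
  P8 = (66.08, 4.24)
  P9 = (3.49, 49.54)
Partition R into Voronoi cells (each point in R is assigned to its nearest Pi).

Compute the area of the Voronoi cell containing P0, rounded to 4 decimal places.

Area of P0's cell: 509.2578

1. box [0,78]×[0,66]: [(0, 0) (78, 0) (78, 66) (0, 66)]
2. ⊥bis P0·P1 via (23.16,29.175): [(0, 38.9949) (0, 0) (78, 0) (78, 5.9228)]  |A|=1751.7876
3. ⊥bis P0·P2 via (30.645,30.01): [(45.2608, 19.8042) (0, 38.9949) (0, 0) (73.6227, 0)]  |A|=1611.49
4. ⊥bis P0·P3 via (25.36,13.39): [(9.6942, 34.8845) (0, 38.9949) (0, 0) (35.119, 0)]  |A|=801.567
5. ⊥bis P0·P4 via (40.22,12.02): [(9.6942, 34.8845) (0, 38.9949) (0, 0) (35.119, 0)]  |A|=801.567
6. ⊥bis P0·P5 via (19.895,27.39): [(13.7343, 29.3412) (0, 33.6912) (0, 0) (35.119, 0)]  |A|=746.5801
7. ⊥bis P0·P6 via (12.225,29.305): [(13.7491, 29.321) (0, 29.1769) (0, 0) (35.119, 0)]  |A|=715.4394
8. ⊥bis P0·P7 via (14.91,17.15): [(23.8149, 15.51) (0, 19.896) (0, 0) (35.119, 0)]  |A|=509.2578
9. ⊥bis P0·P8 via (39.285,4.125): [(23.8149, 15.51) (0, 19.896) (0, 0) (35.119, 0)]  |A|=509.2578
10. ⊥bis P0·P9 via (7.99,26.775): [(23.8149, 15.51) (0, 19.896) (0, 0) (35.119, 0)]  |A|=509.2578
11. canonical 4-gon: [(23.8149, 15.51) (0, 19.896) (0, 0) (35.119, 0)]
12. shoelace: 509.2578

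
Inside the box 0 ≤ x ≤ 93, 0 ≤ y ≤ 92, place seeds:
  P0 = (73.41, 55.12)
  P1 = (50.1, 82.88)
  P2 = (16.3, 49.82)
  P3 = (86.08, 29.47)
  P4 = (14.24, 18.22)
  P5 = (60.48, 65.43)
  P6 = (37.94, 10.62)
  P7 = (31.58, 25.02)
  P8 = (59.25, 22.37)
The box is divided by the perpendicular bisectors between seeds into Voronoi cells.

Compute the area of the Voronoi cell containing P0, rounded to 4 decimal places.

1. box [0,93]×[0,92]: [(0, 0) (93, 0) (93, 92) (0, 92)]
2. ⊥bis P0·P1 via (61.755,69): [(0, 17.1445) (0, 0) (93, 0) (93, 92) (89.1458, 92)]  |A|=5219.472
3. ⊥bis P0·P2 via (44.855,52.47): [(44.6536, 54.64) (49.7244, 0) (93, 0) (93, 92) (89.1458, 92)]  |A|=3478.2196
4. ⊥bis P0·P3 via (79.745,42.295): [(44.6536, 54.64) (47.2872, 26.2622) (93, 48.8424) (93, 92) (89.1458, 92)]  |A|=1793.6006
5. ⊥bis P0·P4 via (43.825,36.67): [(44.6536, 54.64) (46.7577, 31.9673) (49.6024, 27.4058) (93, 48.8424) (93, 92) (89.1458, 92)]  |A|=1786.6936
6. ⊥bis P0·P5 via (66.945,60.275): [(46.5091, 34.6459) (46.7577, 31.9673) (49.6024, 27.4058) (93, 48.8424) (93, 92) (92.2416, 92)]  |A|=1218.4649
7. ⊥bis P0·P6 via (55.675,32.87): [(49.2051, 38.027) (57.584, 31.3484) (93, 48.8424) (93, 92) (92.2416, 92)]  |A|=1157.0631
8. ⊥bis P0·P7 via (52.495,40.07): [(51.7072, 41.1649) (58.4596, 31.7809) (93, 48.8424) (93, 92) (92.2416, 92)]  |A|=1129.9932
9. ⊥bis P0·P8 via (66.33,38.745): [(54.0212, 44.0669) (69.6511, 37.3091) (93, 48.8424) (93, 92) (92.2416, 92)]  |A|=1028.3205
10. canonical 5-gon: [(54.0212, 44.0669) (69.6511, 37.3091) (93, 48.8424) (93, 92) (92.2416, 92)]
11. shoelace: 1028.3205

Area of P0's cell: 1028.3205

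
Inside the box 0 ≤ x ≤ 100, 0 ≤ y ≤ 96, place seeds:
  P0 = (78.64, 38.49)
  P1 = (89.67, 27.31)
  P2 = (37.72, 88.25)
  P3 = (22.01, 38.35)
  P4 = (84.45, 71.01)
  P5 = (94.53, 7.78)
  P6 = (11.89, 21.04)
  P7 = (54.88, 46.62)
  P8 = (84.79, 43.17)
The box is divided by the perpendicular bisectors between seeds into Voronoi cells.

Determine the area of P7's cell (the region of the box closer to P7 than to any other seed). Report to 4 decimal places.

Area of P7's cell: 1458.4981

1. box [0,100]×[0,96]: [(0, 0) (100, 0) (100, 96) (0, 96)]
2. ⊥bis P7·P0 via (66.76,42.555): [(0, 0) (52.1989, 0) (85.0474, 96) (0, 96)]  |A|=6587.82
3. ⊥bis P7·P1 via (72.275,36.965): [(0, 0) (51.7578, 0) (52.9079, 2.0722) (85.0474, 96) (0, 96)]  |A|=6587.363
4. ⊥bis P7·P2 via (46.3,67.435): [(0, 48.35) (0, 0) (51.7578, 0) (52.9079, 2.0722) (80.0308, 81.3389)]  |A|=4057.1872
5. ⊥bis P7·P3 via (38.445,42.485): [(33.4956, 62.157) (49.1341, 0) (51.7578, 0) (52.9079, 2.0722) (80.0308, 81.3389)]  |A|=1720.4173
6. ⊥bis P7·P4 via (69.665,58.815): [(58.4307, 72.4353) (33.4956, 62.157) (49.1341, 0) (51.7578, 0) (52.9079, 2.0722) (71.5442, 56.5367)]  |A|=1490.3335
7. ⊥bis P7·P5 via (74.705,27.2): [(58.4307, 72.4353) (33.4956, 62.157) (48.9147, 0.8719) (54.4204, 6.4923) (71.5442, 56.5367)]  |A|=1477.8251
8. ⊥bis P7·P6 via (33.385,33.83): [(58.4307, 72.4353) (33.4956, 62.157) (45.9249, 12.7553) (51.4536, 3.4637) (54.4204, 6.4923) (71.5442, 56.5367)]  |A|=1458.8653
9. ⊥bis P7·P8 via (69.835,44.895): [(71.2228, 56.9264) (58.4307, 72.4353) (33.4956, 62.157) (45.9249, 12.7553) (51.4536, 3.4637) (54.4204, 6.4923) (70.9915, 54.9217)]  |A|=1458.4981
10. canonical 7-gon: [(71.2228, 56.9264) (58.4307, 72.4353) (33.4956, 62.157) (45.9249, 12.7553) (51.4536, 3.4637) (54.4204, 6.4923) (70.9915, 54.9217)]
11. shoelace: 1458.4981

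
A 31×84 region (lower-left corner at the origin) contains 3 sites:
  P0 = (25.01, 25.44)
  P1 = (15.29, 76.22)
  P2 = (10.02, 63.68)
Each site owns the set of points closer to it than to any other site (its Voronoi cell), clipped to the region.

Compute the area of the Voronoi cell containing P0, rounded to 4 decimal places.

Area of P0's cell: 1356.8739

1. box [0,31]×[0,84]: [(0, 0) (31, 0) (31, 84) (0, 84)]
2. ⊥bis P0·P1 via (20.15,50.83): [(0, 46.973) (0, 0) (31, 0) (31, 52.9068)]  |A|=1548.1377
3. ⊥bis P0·P2 via (17.515,44.56): [(0, 37.6942) (0, 0) (31, 0) (31, 49.8461)]  |A|=1356.8739
4. canonical 4-gon: [(0, 37.6942) (0, 0) (31, 0) (31, 49.8461)]
5. shoelace: 1356.8739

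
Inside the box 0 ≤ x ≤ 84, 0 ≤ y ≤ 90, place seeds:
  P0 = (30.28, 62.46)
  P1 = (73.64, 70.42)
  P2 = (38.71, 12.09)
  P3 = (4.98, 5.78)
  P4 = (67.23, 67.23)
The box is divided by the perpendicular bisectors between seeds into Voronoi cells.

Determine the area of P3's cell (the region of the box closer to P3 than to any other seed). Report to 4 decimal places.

1. box [0,84]×[0,90]: [(0, 0) (84, 0) (84, 90) (0, 90)]
2. ⊥bis P3·P0 via (17.63,34.12): [(0, 41.9894) (0, 0) (84, 0) (84, 4.4947)]  |A|=1952.334
3. ⊥bis P3·P1 via (39.31,38.1): [(61.4871, 14.5437) (0, 41.9894) (0, 0) (75.1793, 0)]  |A|=1837.5963
4. ⊥bis P3·P2 via (21.845,8.935): [(17.0883, 34.3618) (0, 41.9894) (0, 0) (23.5165, 0)]  |A|=762.7988
5. ⊥bis P3·P4 via (36.105,36.505): [(17.0883, 34.3618) (0, 41.9894) (0, 0) (23.5165, 0)]  |A|=762.7988
6. canonical 4-gon: [(17.0883, 34.3618) (0, 41.9894) (0, 0) (23.5165, 0)]
7. shoelace: 762.7988

Area of P3's cell: 762.7988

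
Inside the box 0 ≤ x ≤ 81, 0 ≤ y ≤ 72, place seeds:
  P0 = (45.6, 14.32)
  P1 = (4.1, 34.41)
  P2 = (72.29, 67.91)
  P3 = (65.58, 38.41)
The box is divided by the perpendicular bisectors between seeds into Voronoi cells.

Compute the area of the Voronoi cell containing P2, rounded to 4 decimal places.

Area of P2's cell: 799.8548

1. box [0,81]×[0,72]: [(0, 0) (81, 0) (81, 72) (0, 72)]
2. ⊥bis P2·P0 via (58.945,41.115): [(0, 70.472) (81, 30.1307) (81, 72) (0, 72)]  |A|=1757.5898
3. ⊥bis P2·P1 via (38.195,51.16): [(38.0068, 51.5431) (81, 30.1307) (81, 72) (27.9568, 72)]  |A|=1442.5972
4. ⊥bis P2·P3 via (68.935,53.16): [(33.2217, 61.2833) (81, 50.4157) (81, 72) (27.9568, 72)]  |A|=799.8548
5. canonical 4-gon: [(33.2217, 61.2833) (81, 50.4157) (81, 72) (27.9568, 72)]
6. shoelace: 799.8548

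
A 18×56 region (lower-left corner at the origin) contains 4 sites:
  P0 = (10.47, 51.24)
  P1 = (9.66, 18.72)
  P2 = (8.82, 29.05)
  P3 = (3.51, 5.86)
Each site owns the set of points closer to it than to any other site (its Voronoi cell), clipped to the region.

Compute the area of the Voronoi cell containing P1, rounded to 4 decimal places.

Area of P1's cell: 229.1472

1. box [0,18]×[0,56]: [(0, 0) (18, 0) (18, 56) (0, 56)]
2. ⊥bis P1·P0 via (10.065,34.98): [(0, 35.2307) (0, 0) (18, 0) (18, 34.7824)]  |A|=630.1175
3. ⊥bis P1·P2 via (9.24,23.885): [(0, 23.1336) (0, 0) (18, 0) (18, 24.5973)]  |A|=429.5787
4. ⊥bis P1·P3 via (6.585,12.29): [(0, 23.1336) (0, 15.4391) (18, 6.831) (18, 24.5973)]  |A|=229.1472
5. canonical 4-gon: [(0, 23.1336) (0, 15.4391) (18, 6.831) (18, 24.5973)]
6. shoelace: 229.1472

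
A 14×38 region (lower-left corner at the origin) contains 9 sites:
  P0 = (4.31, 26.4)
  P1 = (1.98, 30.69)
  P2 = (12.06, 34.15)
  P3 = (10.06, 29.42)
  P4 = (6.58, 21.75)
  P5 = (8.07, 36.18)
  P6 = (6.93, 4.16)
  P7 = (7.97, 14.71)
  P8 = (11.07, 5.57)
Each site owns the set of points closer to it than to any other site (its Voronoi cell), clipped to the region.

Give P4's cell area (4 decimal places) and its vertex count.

1. box [0,14]×[0,38]: [(0, 0) (14, 0) (14, 38) (0, 38)]
2. ⊥bis P4·P0 via (5.445,24.075): [(0, 21.4169) (0, 0) (14, 0) (14, 28.2513)]  |A|=347.6775
3. ⊥bis P4·P1 via (4.28,26.22): [(0, 21.4169) (0, 0) (14, 0) (14, 28.2513)]  |A|=347.6775
4. ⊥bis P4·P2 via (9.32,27.95): [(11.4524, 27.0076) (0, 21.4169) (0, 0) (14, 0) (14, 25.8817)]  |A|=344.6591
5. ⊥bis P4·P3 via (8.32,25.585): [(8.4331, 25.5337) (0, 21.4169) (0, 0) (14, 0) (14, 23.0079)]  |A|=333.0827
6. ⊥bis P4·P5 via (7.325,28.965): [(8.4331, 25.5337) (0, 21.4169) (0, 0) (14, 0) (14, 23.0079)]  |A|=333.0827
7. ⊥bis P4·P6 via (6.755,12.955): [(8.4331, 25.5337) (0, 21.4169) (0, 12.8206) (14, 13.0992) (14, 23.0079)]  |A|=151.6444
8. ⊥bis P4·P7 via (7.275,18.23): [(8.4331, 25.5337) (0, 21.4169) (0, 16.7936) (14, 19.5578) (14, 23.0079)]  |A|=78.6228
9. ⊥bis P4·P8 via (8.825,13.66): [(8.4331, 25.5337) (0, 21.4169) (0, 16.7936) (14, 19.5578) (14, 23.0079)]  |A|=78.6228
10. canonical 5-gon: [(8.4331, 25.5337) (0, 21.4169) (0, 16.7936) (14, 19.5578) (14, 23.0079)]
11. shoelace: 78.6228

Area of P4's cell: 78.6228 (5 vertices)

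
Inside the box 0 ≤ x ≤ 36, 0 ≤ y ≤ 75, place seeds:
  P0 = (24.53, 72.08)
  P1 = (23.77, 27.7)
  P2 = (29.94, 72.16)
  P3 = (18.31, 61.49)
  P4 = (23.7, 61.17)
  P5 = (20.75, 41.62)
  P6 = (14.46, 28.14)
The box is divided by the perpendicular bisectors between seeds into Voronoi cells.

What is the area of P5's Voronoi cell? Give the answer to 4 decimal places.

Area of P5's cell: 472.8677

1. box [0,36]×[0,75]: [(0, 0) (36, 0) (36, 75) (0, 75)]
2. ⊥bis P5·P0 via (22.64,56.85): [(0, 59.6596) (0, 0) (36, 0) (36, 55.1921)]  |A|=2067.3292
3. ⊥bis P5·P1 via (22.26,34.66): [(0, 59.6596) (0, 29.8306) (36, 37.6409) (36, 55.1921)]  |A|=852.8413
4. ⊥bis P5·P2 via (25.345,56.89): [(27.4697, 56.2507) (0, 59.6596) (0, 29.8306) (36, 37.6409) (36, 53.6837)]  |A|=846.408
5. ⊥bis P5·P3 via (19.53,51.555): [(0, 49.1568) (0, 29.8306) (36, 37.6409) (36, 53.5775)]  |A|=634.7283
6. ⊥bis P5·P4 via (22.225,51.395): [(20.4312, 51.6657) (0, 49.1568) (0, 29.8306) (36, 37.6409) (36, 49.3164)]  |A|=601.5586
7. ⊥bis P5·P6 via (17.605,34.88): [(20.4312, 51.6657) (0, 49.1568) (0, 43.0948) (19.4043, 34.0404) (36, 37.6409) (36, 49.3164)]  |A|=472.8677
8. canonical 6-gon: [(20.4312, 51.6657) (0, 49.1568) (0, 43.0948) (19.4043, 34.0404) (36, 37.6409) (36, 49.3164)]
9. shoelace: 472.8677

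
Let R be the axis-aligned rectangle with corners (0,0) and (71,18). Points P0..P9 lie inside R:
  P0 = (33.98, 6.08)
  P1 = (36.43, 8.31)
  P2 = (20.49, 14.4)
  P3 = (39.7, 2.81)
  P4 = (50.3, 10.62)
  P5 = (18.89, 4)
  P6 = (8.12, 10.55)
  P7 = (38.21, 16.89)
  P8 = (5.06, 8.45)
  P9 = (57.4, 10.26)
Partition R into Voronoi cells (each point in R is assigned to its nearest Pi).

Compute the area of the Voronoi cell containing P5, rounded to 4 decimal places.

1. box [0,71]×[0,18]: [(0, 0) (71, 0) (71, 18) (0, 18)]
2. ⊥bis P5·P0 via (26.435,5.04): [(0, 0) (27.1297, 0) (24.6486, 18) (0, 18)]  |A|=466.0048
3. ⊥bis P5·P1 via (27.66,6.155): [(0, 0) (27.1297, 0) (24.6486, 18) (0, 18)]  |A|=466.0048
4. ⊥bis P5·P2 via (19.69,9.2): [(0, 12.2292) (0, 0) (27.1297, 0) (25.9953, 8.23)]  |A|=270.5894
5. ⊥bis P5·P3 via (29.295,3.405): [(0, 12.2292) (0, 0) (27.1297, 0) (25.9953, 8.23)]  |A|=270.5894
6. ⊥bis P5·P4 via (34.595,7.31): [(0, 12.2292) (0, 0) (27.1297, 0) (25.9953, 8.23)]  |A|=270.5894
7. ⊥bis P5·P6 via (13.505,7.275): [(15.1047, 9.9054) (9.0806, 0) (27.1297, 0) (25.9953, 8.23)]  |A|=133.2563
8. ⊥bis P5·P7 via (28.55,10.445): [(15.1047, 9.9054) (9.0806, 0) (27.1297, 0) (25.9953, 8.23)]  |A|=133.2563
9. ⊥bis P5·P8 via (11.975,6.225): [(15.1047, 9.9054) (10.9735, 3.1126) (9.972, 0) (27.1297, 0) (25.9953, 8.23)]  |A|=131.8689
10. ⊥bis P5·P9 via (38.145,7.13): [(15.1047, 9.9054) (10.9735, 3.1126) (9.972, 0) (27.1297, 0) (25.9953, 8.23)]  |A|=131.8689
11. canonical 5-gon: [(15.1047, 9.9054) (10.9735, 3.1126) (9.972, 0) (27.1297, 0) (25.9953, 8.23)]
12. shoelace: 131.8689

Area of P5's cell: 131.8689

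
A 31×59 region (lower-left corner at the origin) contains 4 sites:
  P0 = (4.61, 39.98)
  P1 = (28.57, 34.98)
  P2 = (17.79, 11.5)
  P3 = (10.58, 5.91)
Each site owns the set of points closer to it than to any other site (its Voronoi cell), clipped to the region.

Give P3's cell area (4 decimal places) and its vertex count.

1. box [0,31]×[0,59]: [(0, 0) (31, 0) (31, 59) (0, 59)]
2. ⊥bis P3·P0 via (7.595,22.945): [(0, 21.6141) (0, 0) (31, 0) (31, 27.0462)]  |A|=754.2354
3. ⊥bis P3·P1 via (19.575,20.445): [(13.7831, 24.0293) (0, 21.6141) (0, 0) (31, 0) (31, 13.3746)]  |A|=636.5443
4. ⊥bis P3·P2 via (14.185,8.705): [(3.6769, 22.2584) (0, 21.6141) (0, 0) (20.9341, 0)]  |A|=272.7161
5. canonical 4-gon: [(3.6769, 22.2584) (0, 21.6141) (0, 0) (20.9341, 0)]
6. shoelace: 272.7161

Area of P3's cell: 272.7161 (4 vertices)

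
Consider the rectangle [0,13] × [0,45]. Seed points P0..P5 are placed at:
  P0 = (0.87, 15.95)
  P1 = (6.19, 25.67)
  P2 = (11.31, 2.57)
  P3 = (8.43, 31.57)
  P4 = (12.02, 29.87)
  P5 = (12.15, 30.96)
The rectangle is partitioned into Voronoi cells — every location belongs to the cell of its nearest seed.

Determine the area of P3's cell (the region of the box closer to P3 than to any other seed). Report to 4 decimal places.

Area of P3's cell: 173.2612

1. box [0,13]×[0,45]: [(0, 0) (13, 0) (13, 45) (0, 45)]
2. ⊥bis P3·P0 via (4.65,23.76): [(0, 26.0106) (13, 19.7186) (13, 45) (0, 45)]  |A|=287.7601
3. ⊥bis P3·P1 via (7.31,28.62): [(0, 31.3953) (13, 26.4597) (13, 45) (0, 45)]  |A|=208.9422
4. ⊥bis P3·P2 via (9.87,17.07): [(0, 31.3953) (13, 26.4597) (13, 45) (0, 45)]  |A|=208.9422
5. ⊥bis P3·P4 via (10.225,30.72): [(0, 31.3953) (8.9379, 28.0019) (13, 36.5801) (13, 45) (0, 45)]  |A|=188.3871
6. ⊥bis P3·P5 via (10.29,31.265): [(0, 31.3953) (8.9379, 28.0019) (10.1877, 30.6413) (12.5422, 45) (0, 45)]  |A|=173.2612
7. canonical 5-gon: [(0, 31.3953) (8.9379, 28.0019) (10.1877, 30.6413) (12.5422, 45) (0, 45)]
8. shoelace: 173.2612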